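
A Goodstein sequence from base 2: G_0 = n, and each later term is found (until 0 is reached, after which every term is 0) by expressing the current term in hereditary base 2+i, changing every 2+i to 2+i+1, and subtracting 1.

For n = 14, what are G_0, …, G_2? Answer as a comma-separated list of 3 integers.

14, 110, 1281

(0) 14|_2 = 2^(2 + 1) + 2^2 + 2 ↦ 3^(3 + 1) + 3^3 + 3|_3 = 111 ⇒ 110
(1) 110|_3 = 3^(3 + 1) + 3^3 + 2 ↦ 4^(4 + 1) + 4^4 + 2|_4 = 1282 ⇒ 1281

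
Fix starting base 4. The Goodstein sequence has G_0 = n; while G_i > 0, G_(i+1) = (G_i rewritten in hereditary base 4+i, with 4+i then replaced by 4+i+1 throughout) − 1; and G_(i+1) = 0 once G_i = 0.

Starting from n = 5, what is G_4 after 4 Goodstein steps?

step 0: 5 = 4 + 1; sub 5 for 4: 5 + 1; = 6; G_1 = 6−1 = 5
step 1: 5 = 5; sub 6 for 5: 6; = 6; G_2 = 6−1 = 5
step 2: 5 = 5; sub 7 for 6: 5; = 5; G_3 = 5−1 = 4
step 3: 4 = 4; sub 8 for 7: 4; = 4; G_4 = 4−1 = 3
step 4: 3 = 3; sub 9 for 8: 3; = 3; G_5 = 3−1 = 2

3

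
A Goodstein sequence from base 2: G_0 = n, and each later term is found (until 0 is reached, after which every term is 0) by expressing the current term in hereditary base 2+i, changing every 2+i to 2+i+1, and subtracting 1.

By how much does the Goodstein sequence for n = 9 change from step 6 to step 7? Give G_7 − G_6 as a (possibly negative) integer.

(0) 9|_2 = 2^(2 + 1) + 1 ↦ 3^(3 + 1) + 1|_3 = 82 ⇒ 81
(1) 81|_3 = 3^(3 + 1) ↦ 4^(4 + 1)|_4 = 1024 ⇒ 1023
(2) 1023|_4 = 3·4^4 + 3·4^3 + 3·4^2 + 3·4 + 3 ↦ 3·5^5 + 3·5^3 + 3·5^2 + 3·5 + 3|_5 = 9843 ⇒ 9842
(3) 9842|_5 = 3·5^5 + 3·5^3 + 3·5^2 + 3·5 + 2 ↦ 3·6^6 + 3·6^3 + 3·6^2 + 3·6 + 2|_6 = 140744 ⇒ 140743
(4) 140743|_6 = 3·6^6 + 3·6^3 + 3·6^2 + 3·6 + 1 ↦ 3·7^7 + 3·7^3 + 3·7^2 + 3·7 + 1|_7 = 2471827 ⇒ 2471826
(5) 2471826|_7 = 3·7^7 + 3·7^3 + 3·7^2 + 3·7 ↦ 3·8^8 + 3·8^3 + 3·8^2 + 3·8|_8 = 50333400 ⇒ 50333399
(6) 50333399|_8 = 3·8^8 + 3·8^3 + 3·8^2 + 2·8 + 7 ↦ 3·9^9 + 3·9^3 + 3·9^2 + 2·9 + 7|_9 = 1162263922 ⇒ 1162263921

1111930522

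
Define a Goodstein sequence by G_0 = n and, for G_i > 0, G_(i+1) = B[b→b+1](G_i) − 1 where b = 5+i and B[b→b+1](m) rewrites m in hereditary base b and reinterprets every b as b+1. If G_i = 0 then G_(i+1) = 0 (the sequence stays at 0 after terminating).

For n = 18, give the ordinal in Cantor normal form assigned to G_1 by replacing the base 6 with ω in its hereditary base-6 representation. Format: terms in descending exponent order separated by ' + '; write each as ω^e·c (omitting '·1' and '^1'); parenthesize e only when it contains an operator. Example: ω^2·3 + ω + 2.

[0] 18 ≡ 3·5 + 3 (base 5). Lift 6: 21. −1: 20.
[1] 20 ≡ 3·6 + 2 (base 6). Lift 7: 23. −1: 22.

ω·3 + 2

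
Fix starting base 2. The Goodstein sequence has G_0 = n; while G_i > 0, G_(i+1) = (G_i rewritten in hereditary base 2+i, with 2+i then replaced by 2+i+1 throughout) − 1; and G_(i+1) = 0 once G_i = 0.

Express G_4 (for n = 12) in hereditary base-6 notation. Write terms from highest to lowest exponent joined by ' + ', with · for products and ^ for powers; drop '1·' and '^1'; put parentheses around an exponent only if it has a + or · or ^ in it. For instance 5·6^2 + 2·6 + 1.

6^(6 + 1) + 2·6^2 + 6 + 5

i=0: 12 = 2^(2 + 1) + 2^2 (b=2); 2→3: 3^(3 + 1) + 3^3 = 108; 108−1 = 107
i=1: 107 = 3^(3 + 1) + 2·3^2 + 2·3 + 2 (b=3); 3→4: 4^(4 + 1) + 2·4^2 + 2·4 + 2 = 1066; 1066−1 = 1065
i=2: 1065 = 4^(4 + 1) + 2·4^2 + 2·4 + 1 (b=4); 4→5: 5^(5 + 1) + 2·5^2 + 2·5 + 1 = 15686; 15686−1 = 15685
i=3: 15685 = 5^(5 + 1) + 2·5^2 + 2·5 (b=5); 5→6: 6^(6 + 1) + 2·6^2 + 2·6 = 280020; 280020−1 = 280019
i=4: 280019 = 6^(6 + 1) + 2·6^2 + 6 + 5 (b=6); 6→7: 7^(7 + 1) + 2·7^2 + 7 + 5 = 5764911; 5764911−1 = 5764910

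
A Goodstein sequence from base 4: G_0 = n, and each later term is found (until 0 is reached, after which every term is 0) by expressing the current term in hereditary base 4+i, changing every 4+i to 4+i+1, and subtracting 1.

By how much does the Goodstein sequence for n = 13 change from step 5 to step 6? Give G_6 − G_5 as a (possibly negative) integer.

1

base 4: 13 = 3·4 + 1; at 5: 3·5 + 1 = 16; next = 15
base 5: 15 = 3·5; at 6: 3·6 = 18; next = 17
base 6: 17 = 2·6 + 5; at 7: 2·7 + 5 = 19; next = 18
base 7: 18 = 2·7 + 4; at 8: 2·8 + 4 = 20; next = 19
base 8: 19 = 2·8 + 3; at 9: 2·9 + 3 = 21; next = 20
base 9: 20 = 2·9 + 2; at 10: 2·10 + 2 = 22; next = 21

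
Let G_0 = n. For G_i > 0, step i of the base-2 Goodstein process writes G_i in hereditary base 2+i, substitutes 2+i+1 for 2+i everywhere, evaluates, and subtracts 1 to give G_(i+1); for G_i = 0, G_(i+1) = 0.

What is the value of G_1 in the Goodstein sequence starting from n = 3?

3

i=0: 3 = 2 + 1 (b=2); 2→3: 3 + 1 = 4; 4−1 = 3
i=1: 3 = 3 (b=3); 3→4: 4 = 4; 4−1 = 3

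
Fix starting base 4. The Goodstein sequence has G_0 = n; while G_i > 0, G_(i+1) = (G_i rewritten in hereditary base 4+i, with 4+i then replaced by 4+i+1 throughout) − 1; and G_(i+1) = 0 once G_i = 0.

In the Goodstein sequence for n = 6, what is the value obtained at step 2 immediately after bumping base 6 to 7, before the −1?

7

[0] 6 ≡ 4 + 2 (base 4). Lift 5: 7. −1: 6.
[1] 6 ≡ 5 + 1 (base 5). Lift 6: 7. −1: 6.
[2] 6 ≡ 6 (base 6). Lift 7: 7. −1: 6.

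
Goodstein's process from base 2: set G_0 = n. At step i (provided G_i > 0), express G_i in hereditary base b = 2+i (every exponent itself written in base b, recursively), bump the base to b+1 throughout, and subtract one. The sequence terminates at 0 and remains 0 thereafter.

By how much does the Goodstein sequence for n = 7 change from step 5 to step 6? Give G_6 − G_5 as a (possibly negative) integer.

15953672

G_0=7  [base 2] 2^2 + 2 + 1  →[2↦3]→  3^3 + 3 + 1 = 31  −1 ⇒ G_1=30
G_1=30  [base 3] 3^3 + 3  →[3↦4]→  4^4 + 4 = 260  −1 ⇒ G_2=259
G_2=259  [base 4] 4^4 + 3  →[4↦5]→  5^5 + 3 = 3128  −1 ⇒ G_3=3127
G_3=3127  [base 5] 5^5 + 2  →[5↦6]→  6^6 + 2 = 46658  −1 ⇒ G_4=46657
G_4=46657  [base 6] 6^6 + 1  →[6↦7]→  7^7 + 1 = 823544  −1 ⇒ G_5=823543
G_5=823543  [base 7] 7^7  →[7↦8]→  8^8 = 16777216  −1 ⇒ G_6=16777215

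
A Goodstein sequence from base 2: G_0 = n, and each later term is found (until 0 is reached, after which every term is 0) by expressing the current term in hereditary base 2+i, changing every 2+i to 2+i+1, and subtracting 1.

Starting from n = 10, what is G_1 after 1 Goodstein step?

83

i=0: 10 = 2^(2 + 1) + 2 (b=2); 2→3: 3^(3 + 1) + 3 = 84; 84−1 = 83
i=1: 83 = 3^(3 + 1) + 2 (b=3); 3→4: 4^(4 + 1) + 2 = 1026; 1026−1 = 1025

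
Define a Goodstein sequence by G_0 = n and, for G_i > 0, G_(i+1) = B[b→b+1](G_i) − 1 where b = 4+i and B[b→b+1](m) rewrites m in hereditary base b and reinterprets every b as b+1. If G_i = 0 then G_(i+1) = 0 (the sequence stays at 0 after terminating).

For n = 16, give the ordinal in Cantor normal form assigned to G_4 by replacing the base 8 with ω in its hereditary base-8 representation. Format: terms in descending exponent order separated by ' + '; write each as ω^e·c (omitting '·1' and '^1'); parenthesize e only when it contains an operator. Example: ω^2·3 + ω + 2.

ω·4 + 1

G_0=16  [base 4] 4^2  →[4↦5]→  5^2 = 25  −1 ⇒ G_1=24
G_1=24  [base 5] 4·5 + 4  →[5↦6]→  4·6 + 4 = 28  −1 ⇒ G_2=27
G_2=27  [base 6] 4·6 + 3  →[6↦7]→  4·7 + 3 = 31  −1 ⇒ G_3=30
G_3=30  [base 7] 4·7 + 2  →[7↦8]→  4·8 + 2 = 34  −1 ⇒ G_4=33
G_4=33  [base 8] 4·8 + 1  →[8↦9]→  4·9 + 1 = 37  −1 ⇒ G_5=36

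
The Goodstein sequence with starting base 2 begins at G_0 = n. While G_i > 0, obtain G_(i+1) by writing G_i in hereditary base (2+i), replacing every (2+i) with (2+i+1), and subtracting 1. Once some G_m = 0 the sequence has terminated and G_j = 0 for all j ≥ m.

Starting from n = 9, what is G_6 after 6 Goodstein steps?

50333399

base 2: 9 = 2^(2 + 1) + 1; at 3: 3^(3 + 1) + 1 = 82; next = 81
base 3: 81 = 3^(3 + 1); at 4: 4^(4 + 1) = 1024; next = 1023
base 4: 1023 = 3·4^4 + 3·4^3 + 3·4^2 + 3·4 + 3; at 5: 3·5^5 + 3·5^3 + 3·5^2 + 3·5 + 3 = 9843; next = 9842
base 5: 9842 = 3·5^5 + 3·5^3 + 3·5^2 + 3·5 + 2; at 6: 3·6^6 + 3·6^3 + 3·6^2 + 3·6 + 2 = 140744; next = 140743
base 6: 140743 = 3·6^6 + 3·6^3 + 3·6^2 + 3·6 + 1; at 7: 3·7^7 + 3·7^3 + 3·7^2 + 3·7 + 1 = 2471827; next = 2471826
base 7: 2471826 = 3·7^7 + 3·7^3 + 3·7^2 + 3·7; at 8: 3·8^8 + 3·8^3 + 3·8^2 + 3·8 = 50333400; next = 50333399
base 8: 50333399 = 3·8^8 + 3·8^3 + 3·8^2 + 2·8 + 7; at 9: 3·9^9 + 3·9^3 + 3·9^2 + 2·9 + 7 = 1162263922; next = 1162263921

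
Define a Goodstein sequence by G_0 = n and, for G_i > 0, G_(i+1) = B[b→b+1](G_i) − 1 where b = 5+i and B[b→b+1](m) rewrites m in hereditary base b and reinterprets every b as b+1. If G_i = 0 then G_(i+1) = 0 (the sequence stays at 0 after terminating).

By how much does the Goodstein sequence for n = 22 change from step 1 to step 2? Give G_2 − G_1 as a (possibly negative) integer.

G_0 = 22. HB_5(22) = 4·5 + 2. Bump = 26. G_1 = 25.
G_1 = 25. HB_6(25) = 4·6 + 1. Bump = 29. G_2 = 28.

3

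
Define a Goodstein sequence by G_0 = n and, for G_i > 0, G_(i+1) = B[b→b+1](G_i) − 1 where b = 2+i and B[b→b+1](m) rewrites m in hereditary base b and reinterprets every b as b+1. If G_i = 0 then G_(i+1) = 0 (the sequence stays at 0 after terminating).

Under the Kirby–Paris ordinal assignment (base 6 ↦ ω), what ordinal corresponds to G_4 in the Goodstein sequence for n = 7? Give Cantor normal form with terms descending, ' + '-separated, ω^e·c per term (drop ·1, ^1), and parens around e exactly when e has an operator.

ω^ω + 1

G_0 = 7. HB_2(7) = 2^2 + 2 + 1. Bump = 31. G_1 = 30.
G_1 = 30. HB_3(30) = 3^3 + 3. Bump = 260. G_2 = 259.
G_2 = 259. HB_4(259) = 4^4 + 3. Bump = 3128. G_3 = 3127.
G_3 = 3127. HB_5(3127) = 5^5 + 2. Bump = 46658. G_4 = 46657.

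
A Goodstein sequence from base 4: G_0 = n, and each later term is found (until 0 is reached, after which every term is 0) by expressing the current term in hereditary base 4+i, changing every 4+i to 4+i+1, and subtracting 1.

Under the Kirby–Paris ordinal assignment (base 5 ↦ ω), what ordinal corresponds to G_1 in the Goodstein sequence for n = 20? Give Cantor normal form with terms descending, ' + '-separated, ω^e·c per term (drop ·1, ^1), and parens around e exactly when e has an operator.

ω^2 + 4

G_0=20  [base 4] 4^2 + 4  →[4↦5]→  5^2 + 5 = 30  −1 ⇒ G_1=29
G_1=29  [base 5] 5^2 + 4  →[5↦6]→  6^2 + 4 = 40  −1 ⇒ G_2=39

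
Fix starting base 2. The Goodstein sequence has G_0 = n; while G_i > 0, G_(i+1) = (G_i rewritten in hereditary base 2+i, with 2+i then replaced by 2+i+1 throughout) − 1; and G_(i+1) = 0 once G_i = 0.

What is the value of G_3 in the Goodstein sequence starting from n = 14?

18750

14 —HB2→ 2^(2 + 1) + 2^2 + 2 —bump→ 3^(3 + 1) + 3^3 + 3 = 111 —(−1)→ 110
110 —HB3→ 3^(3 + 1) + 3^3 + 2 —bump→ 4^(4 + 1) + 4^4 + 2 = 1282 —(−1)→ 1281
1281 —HB4→ 4^(4 + 1) + 4^4 + 1 —bump→ 5^(5 + 1) + 5^5 + 1 = 18751 —(−1)→ 18750
18750 —HB5→ 5^(5 + 1) + 5^5 —bump→ 6^(6 + 1) + 6^6 = 326592 —(−1)→ 326591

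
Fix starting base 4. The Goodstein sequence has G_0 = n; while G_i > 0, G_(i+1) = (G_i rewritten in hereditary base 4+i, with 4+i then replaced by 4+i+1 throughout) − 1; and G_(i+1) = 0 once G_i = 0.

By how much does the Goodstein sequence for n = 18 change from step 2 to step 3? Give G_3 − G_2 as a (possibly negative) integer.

12

18 —HB4→ 4^2 + 2 —bump→ 5^2 + 2 = 27 —(−1)→ 26
26 —HB5→ 5^2 + 1 —bump→ 6^2 + 1 = 37 —(−1)→ 36
36 —HB6→ 6^2 —bump→ 7^2 = 49 —(−1)→ 48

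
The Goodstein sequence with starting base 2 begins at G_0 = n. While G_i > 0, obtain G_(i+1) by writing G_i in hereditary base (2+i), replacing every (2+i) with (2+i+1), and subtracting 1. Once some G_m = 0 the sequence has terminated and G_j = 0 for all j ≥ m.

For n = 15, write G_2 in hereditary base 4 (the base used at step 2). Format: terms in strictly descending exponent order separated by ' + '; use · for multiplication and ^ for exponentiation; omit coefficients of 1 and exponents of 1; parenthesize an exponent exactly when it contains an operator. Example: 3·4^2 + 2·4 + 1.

4^(4 + 1) + 4^4 + 3

(0) 15|_2 = 2^(2 + 1) + 2^2 + 2 + 1 ↦ 3^(3 + 1) + 3^3 + 3 + 1|_3 = 112 ⇒ 111
(1) 111|_3 = 3^(3 + 1) + 3^3 + 3 ↦ 4^(4 + 1) + 4^4 + 4|_4 = 1284 ⇒ 1283
(2) 1283|_4 = 4^(4 + 1) + 4^4 + 3 ↦ 5^(5 + 1) + 5^5 + 3|_5 = 18753 ⇒ 18752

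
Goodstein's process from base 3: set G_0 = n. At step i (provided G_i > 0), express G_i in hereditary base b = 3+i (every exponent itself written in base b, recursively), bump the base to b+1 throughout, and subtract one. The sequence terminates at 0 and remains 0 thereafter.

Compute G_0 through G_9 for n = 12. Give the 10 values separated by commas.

G_0=12  [base 3] 3^2 + 3  →[3↦4]→  4^2 + 4 = 20  −1 ⇒ G_1=19
G_1=19  [base 4] 4^2 + 3  →[4↦5]→  5^2 + 3 = 28  −1 ⇒ G_2=27
G_2=27  [base 5] 5^2 + 2  →[5↦6]→  6^2 + 2 = 38  −1 ⇒ G_3=37
G_3=37  [base 6] 6^2 + 1  →[6↦7]→  7^2 + 1 = 50  −1 ⇒ G_4=49
G_4=49  [base 7] 7^2  →[7↦8]→  8^2 = 64  −1 ⇒ G_5=63
G_5=63  [base 8] 7·8 + 7  →[8↦9]→  7·9 + 7 = 70  −1 ⇒ G_6=69
G_6=69  [base 9] 7·9 + 6  →[9↦10]→  7·10 + 6 = 76  −1 ⇒ G_7=75
G_7=75  [base 10] 7·10 + 5  →[10↦11]→  7·11 + 5 = 82  −1 ⇒ G_8=81
G_8=81  [base 11] 7·11 + 4  →[11↦12]→  7·12 + 4 = 88  −1 ⇒ G_9=87

12, 19, 27, 37, 49, 63, 69, 75, 81, 87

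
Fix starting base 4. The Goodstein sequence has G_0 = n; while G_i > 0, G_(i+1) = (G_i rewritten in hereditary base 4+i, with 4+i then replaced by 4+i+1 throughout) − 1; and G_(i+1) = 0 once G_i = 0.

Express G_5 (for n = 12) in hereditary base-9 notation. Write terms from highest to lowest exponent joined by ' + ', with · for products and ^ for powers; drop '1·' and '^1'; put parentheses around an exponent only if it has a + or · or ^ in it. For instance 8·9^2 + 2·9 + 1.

2·9

step 0: 12 = 3·4; sub 5 for 4: 3·5; = 15; G_1 = 15−1 = 14
step 1: 14 = 2·5 + 4; sub 6 for 5: 2·6 + 4; = 16; G_2 = 16−1 = 15
step 2: 15 = 2·6 + 3; sub 7 for 6: 2·7 + 3; = 17; G_3 = 17−1 = 16
step 3: 16 = 2·7 + 2; sub 8 for 7: 2·8 + 2; = 18; G_4 = 18−1 = 17
step 4: 17 = 2·8 + 1; sub 9 for 8: 2·9 + 1; = 19; G_5 = 19−1 = 18
step 5: 18 = 2·9; sub 10 for 9: 2·10; = 20; G_6 = 20−1 = 19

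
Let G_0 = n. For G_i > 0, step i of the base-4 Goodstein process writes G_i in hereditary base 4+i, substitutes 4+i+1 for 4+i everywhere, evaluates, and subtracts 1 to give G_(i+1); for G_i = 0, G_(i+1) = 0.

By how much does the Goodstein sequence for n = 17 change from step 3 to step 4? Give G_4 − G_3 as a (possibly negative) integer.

4

(0) 17|_4 = 4^2 + 1 ↦ 5^2 + 1|_5 = 26 ⇒ 25
(1) 25|_5 = 5^2 ↦ 6^2|_6 = 36 ⇒ 35
(2) 35|_6 = 5·6 + 5 ↦ 5·7 + 5|_7 = 40 ⇒ 39
(3) 39|_7 = 5·7 + 4 ↦ 5·8 + 4|_8 = 44 ⇒ 43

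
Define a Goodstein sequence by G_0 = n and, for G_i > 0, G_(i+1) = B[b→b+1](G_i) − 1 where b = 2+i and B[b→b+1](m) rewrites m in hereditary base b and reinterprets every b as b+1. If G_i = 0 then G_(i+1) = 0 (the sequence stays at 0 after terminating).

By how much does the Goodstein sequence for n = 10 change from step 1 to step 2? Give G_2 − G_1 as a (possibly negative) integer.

base 2: 10 = 2^(2 + 1) + 2; at 3: 3^(3 + 1) + 3 = 84; next = 83
base 3: 83 = 3^(3 + 1) + 2; at 4: 4^(4 + 1) + 2 = 1026; next = 1025

942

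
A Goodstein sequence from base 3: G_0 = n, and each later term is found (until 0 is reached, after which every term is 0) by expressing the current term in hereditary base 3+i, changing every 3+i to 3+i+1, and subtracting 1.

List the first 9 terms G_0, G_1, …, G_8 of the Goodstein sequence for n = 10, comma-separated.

10 —HB3→ 3^2 + 1 —bump→ 4^2 + 1 = 17 —(−1)→ 16
16 —HB4→ 4^2 —bump→ 5^2 = 25 —(−1)→ 24
24 —HB5→ 4·5 + 4 —bump→ 4·6 + 4 = 28 —(−1)→ 27
27 —HB6→ 4·6 + 3 —bump→ 4·7 + 3 = 31 —(−1)→ 30
30 —HB7→ 4·7 + 2 —bump→ 4·8 + 2 = 34 —(−1)→ 33
33 —HB8→ 4·8 + 1 —bump→ 4·9 + 1 = 37 —(−1)→ 36
36 —HB9→ 4·9 —bump→ 4·10 = 40 —(−1)→ 39
39 —HB10→ 3·10 + 9 —bump→ 3·11 + 9 = 42 —(−1)→ 41

10, 16, 24, 27, 30, 33, 36, 39, 41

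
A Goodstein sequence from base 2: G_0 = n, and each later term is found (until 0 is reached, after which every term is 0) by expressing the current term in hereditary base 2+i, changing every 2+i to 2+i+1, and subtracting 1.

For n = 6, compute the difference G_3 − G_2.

G_0 = 6. HB_2(6) = 2^2 + 2. Bump = 30. G_1 = 29.
G_1 = 29. HB_3(29) = 3^3 + 2. Bump = 258. G_2 = 257.
G_2 = 257. HB_4(257) = 4^4 + 1. Bump = 3126. G_3 = 3125.

2868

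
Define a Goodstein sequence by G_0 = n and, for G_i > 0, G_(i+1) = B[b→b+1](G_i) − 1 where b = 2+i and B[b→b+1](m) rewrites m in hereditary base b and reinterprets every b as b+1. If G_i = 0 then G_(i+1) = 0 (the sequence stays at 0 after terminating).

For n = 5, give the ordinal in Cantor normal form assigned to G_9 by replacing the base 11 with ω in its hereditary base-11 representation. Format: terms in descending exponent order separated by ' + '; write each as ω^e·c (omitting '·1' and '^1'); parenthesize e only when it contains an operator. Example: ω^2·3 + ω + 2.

ω^3·3 + ω^2·3 + ω·2 + 4

[0] 5 ≡ 2^2 + 1 (base 2). Lift 3: 28. −1: 27.
[1] 27 ≡ 3^3 (base 3). Lift 4: 256. −1: 255.
[2] 255 ≡ 3·4^3 + 3·4^2 + 3·4 + 3 (base 4). Lift 5: 468. −1: 467.
[3] 467 ≡ 3·5^3 + 3·5^2 + 3·5 + 2 (base 5). Lift 6: 776. −1: 775.
[4] 775 ≡ 3·6^3 + 3·6^2 + 3·6 + 1 (base 6). Lift 7: 1198. −1: 1197.
[5] 1197 ≡ 3·7^3 + 3·7^2 + 3·7 (base 7). Lift 8: 1752. −1: 1751.
[6] 1751 ≡ 3·8^3 + 3·8^2 + 2·8 + 7 (base 8). Lift 9: 2455. −1: 2454.
[7] 2454 ≡ 3·9^3 + 3·9^2 + 2·9 + 6 (base 9). Lift 10: 3326. −1: 3325.
[8] 3325 ≡ 3·10^3 + 3·10^2 + 2·10 + 5 (base 10). Lift 11: 4383. −1: 4382.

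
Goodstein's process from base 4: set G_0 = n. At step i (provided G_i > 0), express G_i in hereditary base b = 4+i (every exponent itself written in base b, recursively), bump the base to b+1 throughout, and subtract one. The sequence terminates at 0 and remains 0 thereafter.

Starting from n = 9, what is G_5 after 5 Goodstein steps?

11

(0) 9|_4 = 2·4 + 1 ↦ 2·5 + 1|_5 = 11 ⇒ 10
(1) 10|_5 = 2·5 ↦ 2·6|_6 = 12 ⇒ 11
(2) 11|_6 = 6 + 5 ↦ 7 + 5|_7 = 12 ⇒ 11
(3) 11|_7 = 7 + 4 ↦ 8 + 4|_8 = 12 ⇒ 11
(4) 11|_8 = 8 + 3 ↦ 9 + 3|_9 = 12 ⇒ 11
(5) 11|_9 = 9 + 2 ↦ 10 + 2|_10 = 12 ⇒ 11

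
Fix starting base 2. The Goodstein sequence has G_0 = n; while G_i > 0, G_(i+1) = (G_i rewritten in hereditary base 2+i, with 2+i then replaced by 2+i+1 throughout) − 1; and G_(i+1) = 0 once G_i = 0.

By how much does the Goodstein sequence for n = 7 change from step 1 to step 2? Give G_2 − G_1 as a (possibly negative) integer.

G_0=7  [base 2] 2^2 + 2 + 1  →[2↦3]→  3^3 + 3 + 1 = 31  −1 ⇒ G_1=30
G_1=30  [base 3] 3^3 + 3  →[3↦4]→  4^4 + 4 = 260  −1 ⇒ G_2=259

229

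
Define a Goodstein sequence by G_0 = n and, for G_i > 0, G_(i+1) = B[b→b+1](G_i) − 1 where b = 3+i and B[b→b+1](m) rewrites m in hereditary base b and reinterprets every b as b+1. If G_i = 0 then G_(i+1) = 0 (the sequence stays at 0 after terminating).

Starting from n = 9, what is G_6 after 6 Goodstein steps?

24

[0] 9 ≡ 3^2 (base 3). Lift 4: 16. −1: 15.
[1] 15 ≡ 3·4 + 3 (base 4). Lift 5: 18. −1: 17.
[2] 17 ≡ 3·5 + 2 (base 5). Lift 6: 20. −1: 19.
[3] 19 ≡ 3·6 + 1 (base 6). Lift 7: 22. −1: 21.
[4] 21 ≡ 3·7 (base 7). Lift 8: 24. −1: 23.
[5] 23 ≡ 2·8 + 7 (base 8). Lift 9: 25. −1: 24.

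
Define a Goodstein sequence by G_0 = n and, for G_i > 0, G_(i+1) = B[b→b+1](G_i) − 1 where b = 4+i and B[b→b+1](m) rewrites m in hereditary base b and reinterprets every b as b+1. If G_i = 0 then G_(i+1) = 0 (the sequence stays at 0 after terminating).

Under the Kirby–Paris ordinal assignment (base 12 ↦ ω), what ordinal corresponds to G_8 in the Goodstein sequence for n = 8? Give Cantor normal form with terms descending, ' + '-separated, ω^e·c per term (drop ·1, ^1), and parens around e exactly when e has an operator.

7

G_0=8  [base 4] 2·4  →[4↦5]→  2·5 = 10  −1 ⇒ G_1=9
G_1=9  [base 5] 5 + 4  →[5↦6]→  6 + 4 = 10  −1 ⇒ G_2=9
G_2=9  [base 6] 6 + 3  →[6↦7]→  7 + 3 = 10  −1 ⇒ G_3=9
G_3=9  [base 7] 7 + 2  →[7↦8]→  8 + 2 = 10  −1 ⇒ G_4=9
G_4=9  [base 8] 8 + 1  →[8↦9]→  9 + 1 = 10  −1 ⇒ G_5=9
G_5=9  [base 9] 9  →[9↦10]→  10 = 10  −1 ⇒ G_6=9
G_6=9  [base 10] 9  →[10↦11]→  9 = 9  −1 ⇒ G_7=8
G_7=8  [base 11] 8  →[11↦12]→  8 = 8  −1 ⇒ G_8=7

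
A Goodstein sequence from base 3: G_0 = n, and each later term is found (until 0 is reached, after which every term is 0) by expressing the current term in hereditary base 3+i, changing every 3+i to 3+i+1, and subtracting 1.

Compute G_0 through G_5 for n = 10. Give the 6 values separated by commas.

i=0: 10 = 3^2 + 1 (b=3); 3→4: 4^2 + 1 = 17; 17−1 = 16
i=1: 16 = 4^2 (b=4); 4→5: 5^2 = 25; 25−1 = 24
i=2: 24 = 4·5 + 4 (b=5); 5→6: 4·6 + 4 = 28; 28−1 = 27
i=3: 27 = 4·6 + 3 (b=6); 6→7: 4·7 + 3 = 31; 31−1 = 30
i=4: 30 = 4·7 + 2 (b=7); 7→8: 4·8 + 2 = 34; 34−1 = 33

10, 16, 24, 27, 30, 33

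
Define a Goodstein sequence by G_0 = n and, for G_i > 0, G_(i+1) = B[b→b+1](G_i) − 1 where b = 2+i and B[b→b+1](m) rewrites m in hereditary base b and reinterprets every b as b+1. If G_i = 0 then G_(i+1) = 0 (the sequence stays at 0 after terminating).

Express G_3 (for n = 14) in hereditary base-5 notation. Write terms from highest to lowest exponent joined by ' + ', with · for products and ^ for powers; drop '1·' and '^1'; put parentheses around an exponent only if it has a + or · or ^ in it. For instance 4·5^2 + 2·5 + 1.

5^(5 + 1) + 5^5

[0] 14 ≡ 2^(2 + 1) + 2^2 + 2 (base 2). Lift 3: 111. −1: 110.
[1] 110 ≡ 3^(3 + 1) + 3^3 + 2 (base 3). Lift 4: 1282. −1: 1281.
[2] 1281 ≡ 4^(4 + 1) + 4^4 + 1 (base 4). Lift 5: 18751. −1: 18750.
[3] 18750 ≡ 5^(5 + 1) + 5^5 (base 5). Lift 6: 326592. −1: 326591.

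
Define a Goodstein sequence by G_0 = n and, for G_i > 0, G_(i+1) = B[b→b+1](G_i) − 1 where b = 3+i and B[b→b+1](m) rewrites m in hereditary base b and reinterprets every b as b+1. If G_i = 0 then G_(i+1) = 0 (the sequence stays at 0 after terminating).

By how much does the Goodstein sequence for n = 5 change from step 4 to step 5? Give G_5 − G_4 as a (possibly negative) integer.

5 —HB3→ 3 + 2 —bump→ 4 + 2 = 6 —(−1)→ 5
5 —HB4→ 4 + 1 —bump→ 5 + 1 = 6 —(−1)→ 5
5 —HB5→ 5 —bump→ 6 = 6 —(−1)→ 5
5 —HB6→ 5 —bump→ 5 = 5 —(−1)→ 4
4 —HB7→ 4 —bump→ 4 = 4 —(−1)→ 3

-1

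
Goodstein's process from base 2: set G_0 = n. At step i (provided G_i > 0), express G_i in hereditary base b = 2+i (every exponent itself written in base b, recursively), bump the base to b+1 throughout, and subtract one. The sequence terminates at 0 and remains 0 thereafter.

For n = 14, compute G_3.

(0) 14|_2 = 2^(2 + 1) + 2^2 + 2 ↦ 3^(3 + 1) + 3^3 + 3|_3 = 111 ⇒ 110
(1) 110|_3 = 3^(3 + 1) + 3^3 + 2 ↦ 4^(4 + 1) + 4^4 + 2|_4 = 1282 ⇒ 1281
(2) 1281|_4 = 4^(4 + 1) + 4^4 + 1 ↦ 5^(5 + 1) + 5^5 + 1|_5 = 18751 ⇒ 18750
(3) 18750|_5 = 5^(5 + 1) + 5^5 ↦ 6^(6 + 1) + 6^6|_6 = 326592 ⇒ 326591

18750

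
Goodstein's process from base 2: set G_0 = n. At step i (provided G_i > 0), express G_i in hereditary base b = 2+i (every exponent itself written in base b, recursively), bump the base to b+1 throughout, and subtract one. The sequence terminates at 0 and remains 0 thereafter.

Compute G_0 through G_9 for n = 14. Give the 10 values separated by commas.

14, 110, 1281, 18750, 326591, 5862840, 134404971, 3487116548, 100000555551, 3138429262496

[0] 14 ≡ 2^(2 + 1) + 2^2 + 2 (base 2). Lift 3: 111. −1: 110.
[1] 110 ≡ 3^(3 + 1) + 3^3 + 2 (base 3). Lift 4: 1282. −1: 1281.
[2] 1281 ≡ 4^(4 + 1) + 4^4 + 1 (base 4). Lift 5: 18751. −1: 18750.
[3] 18750 ≡ 5^(5 + 1) + 5^5 (base 5). Lift 6: 326592. −1: 326591.
[4] 326591 ≡ 6^(6 + 1) + 5·6^5 + 5·6^4 + 5·6^3 + 5·6^2 + 5·6 + 5 (base 6). Lift 7: 5862841. −1: 5862840.
[5] 5862840 ≡ 7^(7 + 1) + 5·7^5 + 5·7^4 + 5·7^3 + 5·7^2 + 5·7 + 4 (base 7). Lift 8: 134404972. −1: 134404971.
[6] 134404971 ≡ 8^(8 + 1) + 5·8^5 + 5·8^4 + 5·8^3 + 5·8^2 + 5·8 + 3 (base 8). Lift 9: 3487116549. −1: 3487116548.
[7] 3487116548 ≡ 9^(9 + 1) + 5·9^5 + 5·9^4 + 5·9^3 + 5·9^2 + 5·9 + 2 (base 9). Lift 10: 100000555552. −1: 100000555551.
[8] 100000555551 ≡ 10^(10 + 1) + 5·10^5 + 5·10^4 + 5·10^3 + 5·10^2 + 5·10 + 1 (base 10). Lift 11: 3138429262497. −1: 3138429262496.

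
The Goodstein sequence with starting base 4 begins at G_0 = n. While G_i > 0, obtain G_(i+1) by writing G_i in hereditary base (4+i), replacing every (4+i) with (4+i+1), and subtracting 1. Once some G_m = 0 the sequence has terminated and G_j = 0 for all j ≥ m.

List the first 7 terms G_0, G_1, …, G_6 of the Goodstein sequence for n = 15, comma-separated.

15, 17, 19, 21, 23, 24, 25

G_0=15  [base 4] 3·4 + 3  →[4↦5]→  3·5 + 3 = 18  −1 ⇒ G_1=17
G_1=17  [base 5] 3·5 + 2  →[5↦6]→  3·6 + 2 = 20  −1 ⇒ G_2=19
G_2=19  [base 6] 3·6 + 1  →[6↦7]→  3·7 + 1 = 22  −1 ⇒ G_3=21
G_3=21  [base 7] 3·7  →[7↦8]→  3·8 = 24  −1 ⇒ G_4=23
G_4=23  [base 8] 2·8 + 7  →[8↦9]→  2·9 + 7 = 25  −1 ⇒ G_5=24
G_5=24  [base 9] 2·9 + 6  →[9↦10]→  2·10 + 6 = 26  −1 ⇒ G_6=25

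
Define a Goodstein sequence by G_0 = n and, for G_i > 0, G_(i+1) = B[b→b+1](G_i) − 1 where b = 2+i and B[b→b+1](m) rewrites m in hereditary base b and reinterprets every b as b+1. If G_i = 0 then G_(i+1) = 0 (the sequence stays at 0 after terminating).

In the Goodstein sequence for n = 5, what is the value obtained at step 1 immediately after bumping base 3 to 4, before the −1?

256

step 0: 5 = 2^2 + 1; sub 3 for 2: 3^3 + 1; = 28; G_1 = 28−1 = 27
step 1: 27 = 3^3; sub 4 for 3: 4^4; = 256; G_2 = 256−1 = 255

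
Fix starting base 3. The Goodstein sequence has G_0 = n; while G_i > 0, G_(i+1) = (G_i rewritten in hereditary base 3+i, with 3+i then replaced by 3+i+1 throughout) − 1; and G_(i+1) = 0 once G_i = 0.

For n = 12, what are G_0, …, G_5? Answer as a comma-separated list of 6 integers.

12 —HB3→ 3^2 + 3 —bump→ 4^2 + 4 = 20 —(−1)→ 19
19 —HB4→ 4^2 + 3 —bump→ 5^2 + 3 = 28 —(−1)→ 27
27 —HB5→ 5^2 + 2 —bump→ 6^2 + 2 = 38 —(−1)→ 37
37 —HB6→ 6^2 + 1 —bump→ 7^2 + 1 = 50 —(−1)→ 49
49 —HB7→ 7^2 —bump→ 8^2 = 64 —(−1)→ 63

12, 19, 27, 37, 49, 63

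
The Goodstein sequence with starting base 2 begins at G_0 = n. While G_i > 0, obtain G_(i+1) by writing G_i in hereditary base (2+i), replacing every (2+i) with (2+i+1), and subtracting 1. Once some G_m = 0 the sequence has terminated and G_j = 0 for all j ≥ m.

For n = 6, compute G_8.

555551

6 —HB2→ 2^2 + 2 —bump→ 3^3 + 3 = 30 —(−1)→ 29
29 —HB3→ 3^3 + 2 —bump→ 4^4 + 2 = 258 —(−1)→ 257
257 —HB4→ 4^4 + 1 —bump→ 5^5 + 1 = 3126 —(−1)→ 3125
3125 —HB5→ 5^5 —bump→ 6^6 = 46656 —(−1)→ 46655
46655 —HB6→ 5·6^5 + 5·6^4 + 5·6^3 + 5·6^2 + 5·6 + 5 —bump→ 5·7^5 + 5·7^4 + 5·7^3 + 5·7^2 + 5·7 + 5 = 98040 —(−1)→ 98039
98039 —HB7→ 5·7^5 + 5·7^4 + 5·7^3 + 5·7^2 + 5·7 + 4 —bump→ 5·8^5 + 5·8^4 + 5·8^3 + 5·8^2 + 5·8 + 4 = 187244 —(−1)→ 187243
187243 —HB8→ 5·8^5 + 5·8^4 + 5·8^3 + 5·8^2 + 5·8 + 3 —bump→ 5·9^5 + 5·9^4 + 5·9^3 + 5·9^2 + 5·9 + 3 = 332148 —(−1)→ 332147
332147 —HB9→ 5·9^5 + 5·9^4 + 5·9^3 + 5·9^2 + 5·9 + 2 —bump→ 5·10^5 + 5·10^4 + 5·10^3 + 5·10^2 + 5·10 + 2 = 555552 —(−1)→ 555551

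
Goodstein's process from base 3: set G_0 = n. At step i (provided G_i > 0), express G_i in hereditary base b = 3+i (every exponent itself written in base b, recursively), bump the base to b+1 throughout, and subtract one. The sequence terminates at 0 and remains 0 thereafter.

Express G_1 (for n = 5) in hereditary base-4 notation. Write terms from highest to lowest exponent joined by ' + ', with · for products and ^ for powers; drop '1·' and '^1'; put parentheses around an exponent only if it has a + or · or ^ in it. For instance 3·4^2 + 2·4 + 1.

G_0 = 5. HB_3(5) = 3 + 2. Bump = 6. G_1 = 5.
G_1 = 5. HB_4(5) = 4 + 1. Bump = 6. G_2 = 5.

4 + 1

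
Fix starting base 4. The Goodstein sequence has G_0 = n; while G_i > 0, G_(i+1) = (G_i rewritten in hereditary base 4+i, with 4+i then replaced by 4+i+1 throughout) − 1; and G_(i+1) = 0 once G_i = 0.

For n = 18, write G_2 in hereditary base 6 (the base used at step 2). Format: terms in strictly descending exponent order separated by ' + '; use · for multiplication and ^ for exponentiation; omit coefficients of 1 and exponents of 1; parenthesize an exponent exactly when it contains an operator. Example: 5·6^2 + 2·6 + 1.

6^2

(0) 18|_4 = 4^2 + 2 ↦ 5^2 + 2|_5 = 27 ⇒ 26
(1) 26|_5 = 5^2 + 1 ↦ 6^2 + 1|_6 = 37 ⇒ 36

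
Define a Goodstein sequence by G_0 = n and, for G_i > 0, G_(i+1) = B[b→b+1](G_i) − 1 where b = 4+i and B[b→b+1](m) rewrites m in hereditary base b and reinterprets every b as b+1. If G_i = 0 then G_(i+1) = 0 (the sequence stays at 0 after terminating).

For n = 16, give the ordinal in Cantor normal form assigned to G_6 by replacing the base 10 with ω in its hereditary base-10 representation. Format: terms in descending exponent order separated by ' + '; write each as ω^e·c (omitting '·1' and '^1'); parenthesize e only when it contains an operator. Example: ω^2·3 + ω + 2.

ω·3 + 9

base 4: 16 = 4^2; at 5: 5^2 = 25; next = 24
base 5: 24 = 4·5 + 4; at 6: 4·6 + 4 = 28; next = 27
base 6: 27 = 4·6 + 3; at 7: 4·7 + 3 = 31; next = 30
base 7: 30 = 4·7 + 2; at 8: 4·8 + 2 = 34; next = 33
base 8: 33 = 4·8 + 1; at 9: 4·9 + 1 = 37; next = 36
base 9: 36 = 4·9; at 10: 4·10 = 40; next = 39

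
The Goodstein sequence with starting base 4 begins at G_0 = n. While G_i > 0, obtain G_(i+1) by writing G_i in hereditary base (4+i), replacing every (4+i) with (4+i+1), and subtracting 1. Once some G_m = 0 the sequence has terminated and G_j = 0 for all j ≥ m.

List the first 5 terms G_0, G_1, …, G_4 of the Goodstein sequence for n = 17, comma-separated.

base 4: 17 = 4^2 + 1; at 5: 5^2 + 1 = 26; next = 25
base 5: 25 = 5^2; at 6: 6^2 = 36; next = 35
base 6: 35 = 5·6 + 5; at 7: 5·7 + 5 = 40; next = 39
base 7: 39 = 5·7 + 4; at 8: 5·8 + 4 = 44; next = 43

17, 25, 35, 39, 43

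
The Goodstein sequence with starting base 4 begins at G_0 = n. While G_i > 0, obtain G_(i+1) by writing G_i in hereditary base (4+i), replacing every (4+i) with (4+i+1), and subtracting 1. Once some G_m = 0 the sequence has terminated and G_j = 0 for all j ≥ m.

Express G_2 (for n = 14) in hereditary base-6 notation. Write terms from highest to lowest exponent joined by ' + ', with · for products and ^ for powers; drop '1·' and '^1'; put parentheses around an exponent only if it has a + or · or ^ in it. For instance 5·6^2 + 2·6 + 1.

3·6

step 0: 14 = 3·4 + 2; sub 5 for 4: 3·5 + 2; = 17; G_1 = 17−1 = 16
step 1: 16 = 3·5 + 1; sub 6 for 5: 3·6 + 1; = 19; G_2 = 19−1 = 18
step 2: 18 = 3·6; sub 7 for 6: 3·7; = 21; G_3 = 21−1 = 20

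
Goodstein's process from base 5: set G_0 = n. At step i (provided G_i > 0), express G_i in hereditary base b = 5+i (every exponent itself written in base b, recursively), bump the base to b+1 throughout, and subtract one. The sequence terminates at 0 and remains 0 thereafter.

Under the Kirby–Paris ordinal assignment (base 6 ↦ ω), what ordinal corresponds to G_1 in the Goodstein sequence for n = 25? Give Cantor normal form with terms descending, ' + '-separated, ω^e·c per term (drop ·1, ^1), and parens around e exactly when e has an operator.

ω·5 + 5

25 —HB5→ 5^2 —bump→ 6^2 = 36 —(−1)→ 35
35 —HB6→ 5·6 + 5 —bump→ 5·7 + 5 = 40 —(−1)→ 39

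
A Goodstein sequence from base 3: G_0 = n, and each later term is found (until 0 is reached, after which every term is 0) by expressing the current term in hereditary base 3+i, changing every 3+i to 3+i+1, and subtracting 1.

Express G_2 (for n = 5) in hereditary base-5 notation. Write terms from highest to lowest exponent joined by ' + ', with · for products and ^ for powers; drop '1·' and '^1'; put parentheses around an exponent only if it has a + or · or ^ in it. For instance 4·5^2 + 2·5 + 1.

[0] 5 ≡ 3 + 2 (base 3). Lift 4: 6. −1: 5.
[1] 5 ≡ 4 + 1 (base 4). Lift 5: 6. −1: 5.

5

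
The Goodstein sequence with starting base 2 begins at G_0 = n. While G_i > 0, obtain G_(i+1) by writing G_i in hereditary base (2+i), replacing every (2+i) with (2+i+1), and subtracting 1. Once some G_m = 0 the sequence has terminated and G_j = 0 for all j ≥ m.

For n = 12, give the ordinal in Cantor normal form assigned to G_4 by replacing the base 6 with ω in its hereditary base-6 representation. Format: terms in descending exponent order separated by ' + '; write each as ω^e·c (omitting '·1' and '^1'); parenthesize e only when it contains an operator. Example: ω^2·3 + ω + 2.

12 —HB2→ 2^(2 + 1) + 2^2 —bump→ 3^(3 + 1) + 3^3 = 108 —(−1)→ 107
107 —HB3→ 3^(3 + 1) + 2·3^2 + 2·3 + 2 —bump→ 4^(4 + 1) + 2·4^2 + 2·4 + 2 = 1066 —(−1)→ 1065
1065 —HB4→ 4^(4 + 1) + 2·4^2 + 2·4 + 1 —bump→ 5^(5 + 1) + 2·5^2 + 2·5 + 1 = 15686 —(−1)→ 15685
15685 —HB5→ 5^(5 + 1) + 2·5^2 + 2·5 —bump→ 6^(6 + 1) + 2·6^2 + 2·6 = 280020 —(−1)→ 280019
280019 —HB6→ 6^(6 + 1) + 2·6^2 + 6 + 5 —bump→ 7^(7 + 1) + 2·7^2 + 7 + 5 = 5764911 —(−1)→ 5764910

ω^(ω + 1) + ω^2·2 + ω + 5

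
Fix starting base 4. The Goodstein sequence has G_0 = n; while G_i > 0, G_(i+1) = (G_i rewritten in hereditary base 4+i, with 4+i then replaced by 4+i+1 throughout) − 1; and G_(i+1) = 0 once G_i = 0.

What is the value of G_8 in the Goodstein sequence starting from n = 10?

13

10 —HB4→ 2·4 + 2 —bump→ 2·5 + 2 = 12 —(−1)→ 11
11 —HB5→ 2·5 + 1 —bump→ 2·6 + 1 = 13 —(−1)→ 12
12 —HB6→ 2·6 —bump→ 2·7 = 14 —(−1)→ 13
13 —HB7→ 7 + 6 —bump→ 8 + 6 = 14 —(−1)→ 13
13 —HB8→ 8 + 5 —bump→ 9 + 5 = 14 —(−1)→ 13
13 —HB9→ 9 + 4 —bump→ 10 + 4 = 14 —(−1)→ 13
13 —HB10→ 10 + 3 —bump→ 11 + 3 = 14 —(−1)→ 13
13 —HB11→ 11 + 2 —bump→ 12 + 2 = 14 —(−1)→ 13
13 —HB12→ 12 + 1 —bump→ 13 + 1 = 14 —(−1)→ 13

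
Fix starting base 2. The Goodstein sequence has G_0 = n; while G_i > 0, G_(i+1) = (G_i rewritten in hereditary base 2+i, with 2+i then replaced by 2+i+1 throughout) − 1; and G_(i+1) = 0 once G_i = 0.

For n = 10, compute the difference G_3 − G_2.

14600

i=0: 10 = 2^(2 + 1) + 2 (b=2); 2→3: 3^(3 + 1) + 3 = 84; 84−1 = 83
i=1: 83 = 3^(3 + 1) + 2 (b=3); 3→4: 4^(4 + 1) + 2 = 1026; 1026−1 = 1025
i=2: 1025 = 4^(4 + 1) + 1 (b=4); 4→5: 5^(5 + 1) + 1 = 15626; 15626−1 = 15625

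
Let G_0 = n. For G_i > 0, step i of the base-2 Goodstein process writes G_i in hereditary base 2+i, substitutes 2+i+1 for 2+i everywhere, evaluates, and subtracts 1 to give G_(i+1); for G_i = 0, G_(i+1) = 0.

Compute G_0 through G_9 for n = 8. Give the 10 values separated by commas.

8, 80, 553, 6310, 93395, 1647195, 33554571, 774841151, 20000000211, 570623341475

[0] 8 ≡ 2^(2 + 1) (base 2). Lift 3: 81. −1: 80.
[1] 80 ≡ 2·3^3 + 2·3^2 + 2·3 + 2 (base 3). Lift 4: 554. −1: 553.
[2] 553 ≡ 2·4^4 + 2·4^2 + 2·4 + 1 (base 4). Lift 5: 6311. −1: 6310.
[3] 6310 ≡ 2·5^5 + 2·5^2 + 2·5 (base 5). Lift 6: 93396. −1: 93395.
[4] 93395 ≡ 2·6^6 + 2·6^2 + 6 + 5 (base 6). Lift 7: 1647196. −1: 1647195.
[5] 1647195 ≡ 2·7^7 + 2·7^2 + 7 + 4 (base 7). Lift 8: 33554572. −1: 33554571.
[6] 33554571 ≡ 2·8^8 + 2·8^2 + 8 + 3 (base 8). Lift 9: 774841152. −1: 774841151.
[7] 774841151 ≡ 2·9^9 + 2·9^2 + 9 + 2 (base 9). Lift 10: 20000000212. −1: 20000000211.
[8] 20000000211 ≡ 2·10^10 + 2·10^2 + 10 + 1 (base 10). Lift 11: 570623341476. −1: 570623341475.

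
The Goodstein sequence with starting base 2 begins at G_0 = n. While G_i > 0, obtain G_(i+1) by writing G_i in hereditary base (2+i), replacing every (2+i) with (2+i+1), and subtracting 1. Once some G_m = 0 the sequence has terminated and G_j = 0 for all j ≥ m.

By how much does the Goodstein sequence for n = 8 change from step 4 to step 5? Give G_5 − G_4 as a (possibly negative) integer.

1553800

(0) 8|_2 = 2^(2 + 1) ↦ 3^(3 + 1)|_3 = 81 ⇒ 80
(1) 80|_3 = 2·3^3 + 2·3^2 + 2·3 + 2 ↦ 2·4^4 + 2·4^2 + 2·4 + 2|_4 = 554 ⇒ 553
(2) 553|_4 = 2·4^4 + 2·4^2 + 2·4 + 1 ↦ 2·5^5 + 2·5^2 + 2·5 + 1|_5 = 6311 ⇒ 6310
(3) 6310|_5 = 2·5^5 + 2·5^2 + 2·5 ↦ 2·6^6 + 2·6^2 + 2·6|_6 = 93396 ⇒ 93395
(4) 93395|_6 = 2·6^6 + 2·6^2 + 6 + 5 ↦ 2·7^7 + 2·7^2 + 7 + 5|_7 = 1647196 ⇒ 1647195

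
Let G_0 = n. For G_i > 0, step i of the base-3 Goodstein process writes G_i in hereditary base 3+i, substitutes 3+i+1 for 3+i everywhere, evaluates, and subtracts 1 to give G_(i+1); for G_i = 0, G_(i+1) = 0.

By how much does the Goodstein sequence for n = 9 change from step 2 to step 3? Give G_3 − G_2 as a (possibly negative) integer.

[0] 9 ≡ 3^2 (base 3). Lift 4: 16. −1: 15.
[1] 15 ≡ 3·4 + 3 (base 4). Lift 5: 18. −1: 17.
[2] 17 ≡ 3·5 + 2 (base 5). Lift 6: 20. −1: 19.

2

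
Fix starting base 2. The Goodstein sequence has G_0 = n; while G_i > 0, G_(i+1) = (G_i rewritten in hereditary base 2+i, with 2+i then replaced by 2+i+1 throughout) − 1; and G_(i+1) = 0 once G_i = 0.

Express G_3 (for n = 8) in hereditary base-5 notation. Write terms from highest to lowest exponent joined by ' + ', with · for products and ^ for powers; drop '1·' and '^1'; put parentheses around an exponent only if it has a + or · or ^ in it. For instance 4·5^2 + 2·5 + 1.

2·5^5 + 2·5^2 + 2·5

8 —HB2→ 2^(2 + 1) —bump→ 3^(3 + 1) = 81 —(−1)→ 80
80 —HB3→ 2·3^3 + 2·3^2 + 2·3 + 2 —bump→ 2·4^4 + 2·4^2 + 2·4 + 2 = 554 —(−1)→ 553
553 —HB4→ 2·4^4 + 2·4^2 + 2·4 + 1 —bump→ 2·5^5 + 2·5^2 + 2·5 + 1 = 6311 —(−1)→ 6310
6310 —HB5→ 2·5^5 + 2·5^2 + 2·5 —bump→ 2·6^6 + 2·6^2 + 2·6 = 93396 —(−1)→ 93395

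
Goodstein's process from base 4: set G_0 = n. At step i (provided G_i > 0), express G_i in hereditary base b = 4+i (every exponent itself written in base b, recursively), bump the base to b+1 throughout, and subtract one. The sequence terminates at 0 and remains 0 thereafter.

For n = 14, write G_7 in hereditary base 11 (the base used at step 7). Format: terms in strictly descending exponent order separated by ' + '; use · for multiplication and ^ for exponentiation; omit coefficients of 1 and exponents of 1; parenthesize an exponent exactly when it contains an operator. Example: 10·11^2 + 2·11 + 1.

2·11 + 2

step 0: 14 = 3·4 + 2; sub 5 for 4: 3·5 + 2; = 17; G_1 = 17−1 = 16
step 1: 16 = 3·5 + 1; sub 6 for 5: 3·6 + 1; = 19; G_2 = 19−1 = 18
step 2: 18 = 3·6; sub 7 for 6: 3·7; = 21; G_3 = 21−1 = 20
step 3: 20 = 2·7 + 6; sub 8 for 7: 2·8 + 6; = 22; G_4 = 22−1 = 21
step 4: 21 = 2·8 + 5; sub 9 for 8: 2·9 + 5; = 23; G_5 = 23−1 = 22
step 5: 22 = 2·9 + 4; sub 10 for 9: 2·10 + 4; = 24; G_6 = 24−1 = 23
step 6: 23 = 2·10 + 3; sub 11 for 10: 2·11 + 3; = 25; G_7 = 25−1 = 24
step 7: 24 = 2·11 + 2; sub 12 for 11: 2·12 + 2; = 26; G_8 = 26−1 = 25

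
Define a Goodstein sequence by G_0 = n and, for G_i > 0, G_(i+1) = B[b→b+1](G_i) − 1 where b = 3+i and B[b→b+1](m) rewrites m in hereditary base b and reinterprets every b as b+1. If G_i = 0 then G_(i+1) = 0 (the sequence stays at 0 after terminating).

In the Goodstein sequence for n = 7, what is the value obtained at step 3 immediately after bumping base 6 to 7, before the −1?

step 0: 7 = 2·3 + 1; sub 4 for 3: 2·4 + 1; = 9; G_1 = 9−1 = 8
step 1: 8 = 2·4; sub 5 for 4: 2·5; = 10; G_2 = 10−1 = 9
step 2: 9 = 5 + 4; sub 6 for 5: 6 + 4; = 10; G_3 = 10−1 = 9

10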